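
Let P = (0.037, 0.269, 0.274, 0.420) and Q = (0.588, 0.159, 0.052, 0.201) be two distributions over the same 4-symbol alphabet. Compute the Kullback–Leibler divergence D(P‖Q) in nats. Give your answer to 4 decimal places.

D(P‖Q) = Σ p·ln(p/q).
  0.037·ln(0.037/0.588) = -0.10233
  0.269·ln(0.269/0.159) = 0.14144
  0.274·ln(0.274/0.052) = 0.45536
  0.420·ln(0.420/0.201) = 0.30952
D(P‖Q) = 0.8040 nats.

0.8040 nats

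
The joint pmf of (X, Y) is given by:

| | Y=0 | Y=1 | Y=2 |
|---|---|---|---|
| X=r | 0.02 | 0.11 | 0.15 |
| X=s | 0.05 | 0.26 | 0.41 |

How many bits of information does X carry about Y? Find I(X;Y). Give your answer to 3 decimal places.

Marginals: p(X) = (0.2800, 0.7200), p(Y) = (0.0700, 0.3700, 0.5600).
I(X;Y) = Σ p(x,y)·log₂[p(x,y)/(p(x)p(y))].
  (r,0): 0.02·log₂(1.0204) = 0.0006
  (r,1): 0.11·log₂(1.0618) = 0.0095
  (r,2): 0.15·log₂(0.9566) = -0.0096
  (s,0): 0.05·log₂(0.9921) = -0.0006
  (s,1): 0.26·log₂(0.9760) = -0.0091
  (s,2): 0.41·log₂(1.0169) = 0.0099
Sum = 0.001 bits.

0.001 bits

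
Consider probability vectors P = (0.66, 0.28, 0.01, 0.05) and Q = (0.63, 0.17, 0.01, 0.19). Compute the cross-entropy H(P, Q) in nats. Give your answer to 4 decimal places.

H(P,Q) = −Σ p·ln q.
  −0.66·ln(0.63) = 0.30494
  −0.28·ln(0.17) = 0.49615
  −0.01·ln(0.01) = 0.04605
  −0.05·ln(0.19) = 0.08304
H(P,Q) = 0.9302 nats.

0.9302 nats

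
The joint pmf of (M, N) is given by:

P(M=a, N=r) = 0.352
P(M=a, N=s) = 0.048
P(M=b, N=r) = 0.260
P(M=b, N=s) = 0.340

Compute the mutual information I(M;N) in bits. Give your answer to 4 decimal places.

0.1595 bits

Marginals: p(M) = (0.4000, 0.6000), p(N) = (0.6120, 0.3880).
I(M;N) = H(M) + H(N) − H(M,N).
H(M) = 0.9710, H(N) = 0.9635, H(M,N) = 1.7750.
I(M;N) = 0.9710 + 0.9635 − 1.7750 = 0.1595 bits.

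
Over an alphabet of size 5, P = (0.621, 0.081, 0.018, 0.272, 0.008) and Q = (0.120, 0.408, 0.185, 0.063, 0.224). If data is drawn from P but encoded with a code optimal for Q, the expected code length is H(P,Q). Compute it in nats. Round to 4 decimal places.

2.1836 nats

H(P,Q) = −Σ p·ln q.
  −0.621·ln(0.120) = 1.31668
  −0.081·ln(0.408) = 0.07262
  −0.018·ln(0.185) = 0.03037
  −0.272·ln(0.063) = 0.75198
  −0.008·ln(0.224) = 0.01197
H(P,Q) = 2.1836 nats.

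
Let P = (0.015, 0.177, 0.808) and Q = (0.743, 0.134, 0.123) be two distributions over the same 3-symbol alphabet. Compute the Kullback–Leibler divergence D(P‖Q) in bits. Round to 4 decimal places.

D(P‖Q) = Σ p·log₂(p/q).
  0.015·log₂(0.015/0.743) = -0.08445
  0.177·log₂(0.177/0.134) = 0.07107
  0.808·log₂(0.808/0.123) = 2.19428
D(P‖Q) = 2.1809 bits.

2.1809 bits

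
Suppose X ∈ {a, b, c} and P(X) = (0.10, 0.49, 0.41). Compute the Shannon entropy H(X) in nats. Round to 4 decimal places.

0.9454 nats

H(X) = −Σ p·ln p.
  −(0.10)·ln(0.10) = 0.23026
  −(0.49)·ln(0.49) = 0.34954
  −(0.41)·ln(0.41) = 0.36556
Sum: 0.23026 + 0.34954 + 0.36556 = 0.9454 nats.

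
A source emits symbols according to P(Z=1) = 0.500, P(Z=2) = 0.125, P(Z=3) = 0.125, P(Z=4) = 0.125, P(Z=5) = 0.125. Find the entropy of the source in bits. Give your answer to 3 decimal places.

2.000 bits

H(Z) = −Σ p·log₂ p.
  −(0.500)·log₂(0.500) = 0.5000
  −(0.125)·log₂(0.125) = 0.3750
  −(0.125)·log₂(0.125) = 0.3750
  −(0.125)·log₂(0.125) = 0.3750
  −(0.125)·log₂(0.125) = 0.3750
Sum: 0.5000 + 0.3750 + 0.3750 + 0.3750 + 0.3750 = 2.000 bits.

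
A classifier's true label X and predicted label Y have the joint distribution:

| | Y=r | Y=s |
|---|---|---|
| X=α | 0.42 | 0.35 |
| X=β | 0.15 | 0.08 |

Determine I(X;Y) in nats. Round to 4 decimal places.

Marginals: p(X) = (0.7700, 0.2300), p(Y) = (0.5700, 0.4300).
I(X;Y) = H(X) + H(Y) − H(X,Y).
H(X) = 0.5393, H(Y) = 0.6833, H(X,Y) = 1.2184.
I(X;Y) = 0.5393 + 0.6833 − 1.2184 = 0.0042 nats.

0.0042 nats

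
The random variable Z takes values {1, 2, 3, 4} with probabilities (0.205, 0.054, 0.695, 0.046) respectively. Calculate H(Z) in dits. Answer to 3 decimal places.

0.381 dits

H(Z) = −Σ p·log₁₀ p.
  −(0.205)·log₁₀(0.205) = 0.1411
  −(0.054)·log₁₀(0.054) = 0.0685
  −(0.695)·log₁₀(0.695) = 0.1098
  −(0.046)·log₁₀(0.046) = 0.0615
Sum: 0.1411 + 0.0685 + 0.1098 + 0.0615 = 0.381 dits.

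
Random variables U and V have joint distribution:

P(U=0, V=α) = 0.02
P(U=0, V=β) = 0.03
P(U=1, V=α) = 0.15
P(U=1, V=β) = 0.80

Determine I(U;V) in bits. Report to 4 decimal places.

Marginals: p(U) = (0.0500, 0.9500), p(V) = (0.1700, 0.8300).
I(U;V) = H(U) + H(V) − H(U,V).
H(U) = 0.2864, H(V) = 0.6577, H(U,V) = 0.9327.
I(U;V) = 0.2864 + 0.6577 − 0.9327 = 0.0114 bits.

0.0114 bits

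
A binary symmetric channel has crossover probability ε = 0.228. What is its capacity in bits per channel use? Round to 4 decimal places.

0.2255 bits

Binary symmetric channel: C = 1 − h₂(ε) where h₂ is the binary entropy function.
h₂(0.228) = −0.228·log₂0.228 − 0.772·log₂0.772 = 0.7745.
C = 1 − 0.7745 = 0.2255 bits per channel use.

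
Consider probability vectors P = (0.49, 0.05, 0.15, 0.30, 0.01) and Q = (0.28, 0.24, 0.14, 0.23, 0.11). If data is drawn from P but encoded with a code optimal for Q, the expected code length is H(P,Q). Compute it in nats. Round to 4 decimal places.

H(P,Q) = −Σ p·ln q.
  −0.49·ln(0.28) = 0.62375
  −0.05·ln(0.24) = 0.07136
  −0.15·ln(0.14) = 0.29492
  −0.30·ln(0.23) = 0.44090
  −0.01·ln(0.11) = 0.02207
H(P,Q) = 1.4530 nats.

1.4530 nats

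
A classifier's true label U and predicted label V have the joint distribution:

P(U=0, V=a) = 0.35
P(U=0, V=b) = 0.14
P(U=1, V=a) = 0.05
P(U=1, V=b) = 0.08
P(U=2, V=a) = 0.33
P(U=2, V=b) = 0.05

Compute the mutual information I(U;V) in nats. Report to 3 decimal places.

0.056 nats

Marginals: p(U) = (0.4900, 0.1300, 0.3800), p(V) = (0.7300, 0.2700).
I(U;V) = Σ p(x,y)·ln[p(x,y)/(p(x)p(y))].
  (0,a): 0.35·ln(0.9785) = -0.0076
  (0,b): 0.14·ln(1.0582) = 0.0079
  (1,a): 0.05·ln(0.5269) = -0.0320
  (1,b): 0.08·ln(2.2792) = 0.0659
  (2,a): 0.33·ln(1.1896) = 0.0573
  (2,b): 0.05·ln(0.4873) = -0.0359
Sum = 0.056 nats.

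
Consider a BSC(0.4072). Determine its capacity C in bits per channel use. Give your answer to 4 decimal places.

Binary symmetric channel: C = 1 − h₂(ε) where h₂ is the binary entropy function.
h₂(0.4072) = −0.4072·log₂0.4072 − 0.5928·log₂0.5928 = 0.9750.
C = 1 − 0.9750 = 0.0250 bits per channel use.

0.0250 bits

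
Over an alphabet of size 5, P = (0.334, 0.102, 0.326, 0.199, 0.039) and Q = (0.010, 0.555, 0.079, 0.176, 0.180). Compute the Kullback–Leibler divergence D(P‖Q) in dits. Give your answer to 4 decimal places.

D(P‖Q) = Σ p·log₁₀(p/q).
  0.334·log₁₀(0.334/0.010) = 0.50893
  0.102·log₁₀(0.102/0.555) = -0.07504
  0.326·log₁₀(0.326/0.079) = 0.20068
  0.199·log₁₀(0.199/0.176) = 0.01061
  0.039·log₁₀(0.039/0.180) = -0.02590
D(P‖Q) = 0.6193 dits.

0.6193 dits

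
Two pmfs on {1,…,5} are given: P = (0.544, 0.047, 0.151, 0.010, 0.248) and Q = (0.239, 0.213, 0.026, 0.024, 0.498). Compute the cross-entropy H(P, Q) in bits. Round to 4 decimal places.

H(P,Q) = −Σ p·log₂ q.
  −0.544·log₂(0.239) = 1.12332
  −0.047·log₂(0.213) = 0.10486
  −0.151·log₂(0.026) = 0.79507
  −0.010·log₂(0.024) = 0.05381
  −0.248·log₂(0.498) = 0.24943
H(P,Q) = 2.3265 bits.

2.3265 bits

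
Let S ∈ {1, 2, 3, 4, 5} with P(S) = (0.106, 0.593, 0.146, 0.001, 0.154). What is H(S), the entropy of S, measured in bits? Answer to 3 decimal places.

H(S) = −Σ p·log₂ p.
  −(0.106)·log₂(0.106) = 0.3432
  −(0.593)·log₂(0.593) = 0.4471
  −(0.146)·log₂(0.146) = 0.4053
  −(0.001)·log₂(0.001) = 0.0100
  −(0.154)·log₂(0.154) = 0.4156
Sum: 0.3432 + 0.4471 + 0.4053 + 0.0100 + 0.4156 = 1.621 bits.

1.621 bits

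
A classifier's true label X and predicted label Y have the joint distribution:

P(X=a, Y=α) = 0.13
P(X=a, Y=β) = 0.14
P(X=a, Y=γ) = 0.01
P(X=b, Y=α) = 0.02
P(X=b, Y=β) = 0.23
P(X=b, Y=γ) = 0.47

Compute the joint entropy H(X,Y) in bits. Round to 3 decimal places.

H(X,Y) = −Σ p(x,y)·log₂ p(x,y) over all 6 cells.
  cell (a,α): −0.13·log₂0.13 = 0.3826
  cell (a,β): −0.14·log₂0.14 = 0.3971
  cell (a,γ): −0.01·log₂0.01 = 0.0664
  cell (b,α): −0.02·log₂0.02 = 0.1129
  cell (b,β): −0.23·log₂0.23 = 0.4877
  cell (b,γ): −0.47·log₂0.47 = 0.5120
Sum = 1.959 bits.

1.959 bits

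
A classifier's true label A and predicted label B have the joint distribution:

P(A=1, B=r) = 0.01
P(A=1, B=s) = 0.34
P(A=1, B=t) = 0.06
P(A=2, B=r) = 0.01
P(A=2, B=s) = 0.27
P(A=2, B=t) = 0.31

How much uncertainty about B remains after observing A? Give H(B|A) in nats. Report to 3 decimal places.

0.667 nats

Chain rule: H(B|A) = H(A,B) − H(A).
Marginals: p(A) = (0.4100, 0.5900), p(B) = (0.0200, 0.6100, 0.3700).
H(A,B) = 1.3443 nats; H(A) = 0.6769 nats.
H(B|A) = 1.3443 − 0.6769 = 0.667 nats.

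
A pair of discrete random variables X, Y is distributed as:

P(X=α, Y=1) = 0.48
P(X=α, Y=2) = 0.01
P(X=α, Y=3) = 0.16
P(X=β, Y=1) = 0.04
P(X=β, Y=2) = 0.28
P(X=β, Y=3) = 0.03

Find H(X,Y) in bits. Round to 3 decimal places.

1.849 bits

H(X,Y) = −Σ p(x,y)·log₂ p(x,y) over all 6 cells.
  cell (α,1): −0.48·log₂0.48 = 0.5083
  cell (α,2): −0.01·log₂0.01 = 0.0664
  cell (α,3): −0.16·log₂0.16 = 0.4230
  cell (β,1): −0.04·log₂0.04 = 0.1858
  cell (β,2): −0.28·log₂0.28 = 0.5142
  cell (β,3): −0.03·log₂0.03 = 0.1518
Sum = 1.849 bits.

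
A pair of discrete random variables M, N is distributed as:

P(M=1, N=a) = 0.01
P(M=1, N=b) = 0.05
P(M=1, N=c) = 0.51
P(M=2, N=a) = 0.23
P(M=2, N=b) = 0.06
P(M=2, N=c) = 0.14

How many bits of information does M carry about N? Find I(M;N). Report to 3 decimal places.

Marginals: p(M) = (0.5700, 0.4300), p(N) = (0.2400, 0.1100, 0.6500).
I(M;N) = Σ p(x,y)·log₂[p(x,y)/(p(x)p(y))].
  (1,a): 0.01·log₂(0.0731) = -0.0377
  (1,b): 0.05·log₂(0.7974) = -0.0163
  (1,c): 0.51·log₂(1.3765) = 0.2351
  (2,a): 0.23·log₂(2.2287) = 0.2659
  (2,b): 0.06·log₂(1.2685) = 0.0206
  (2,c): 0.14·log₂(0.5009) = -0.1396
Sum = 0.328 bits.

0.328 bits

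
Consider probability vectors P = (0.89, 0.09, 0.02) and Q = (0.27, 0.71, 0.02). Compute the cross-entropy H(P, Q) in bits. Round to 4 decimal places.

1.8385 bits

H(P,Q) = −Σ p·log₂ q.
  −0.89·log₂(0.27) = 1.68118
  −0.09·log₂(0.71) = 0.04447
  −0.02·log₂(0.02) = 0.11288
H(P,Q) = 1.8385 bits.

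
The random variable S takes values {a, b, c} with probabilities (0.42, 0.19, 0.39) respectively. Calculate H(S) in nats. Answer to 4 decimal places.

1.0471 nats

H(S) = −Σ p·ln p.
  −(0.42)·ln(0.42) = 0.36435
  −(0.19)·ln(0.19) = 0.31554
  −(0.39)·ln(0.39) = 0.36723
Sum: 0.36435 + 0.31554 + 0.36723 = 1.0471 nats.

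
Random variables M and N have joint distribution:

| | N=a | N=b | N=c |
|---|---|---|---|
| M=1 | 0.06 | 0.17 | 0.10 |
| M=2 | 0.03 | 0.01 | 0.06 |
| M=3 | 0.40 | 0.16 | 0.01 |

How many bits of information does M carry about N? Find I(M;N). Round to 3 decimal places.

0.300 bits

Marginals: p(M) = (0.3300, 0.1000, 0.5700), p(N) = (0.4900, 0.3400, 0.1700).
I(M;N) = H(M) + H(N) − H(M,N).
H(M) = 1.3223, H(N) = 1.4680, H(M,N) = 2.4903.
I(M;N) = 1.3223 + 1.4680 − 2.4903 = 0.300 bits.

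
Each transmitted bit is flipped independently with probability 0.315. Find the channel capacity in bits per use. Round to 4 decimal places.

0.1011 bits

Binary symmetric channel: C = 1 − h₂(ε) where h₂ is the binary entropy function.
h₂(0.315) = −0.315·log₂0.315 − 0.685·log₂0.685 = 0.8989.
C = 1 − 0.8989 = 0.1011 bits per channel use.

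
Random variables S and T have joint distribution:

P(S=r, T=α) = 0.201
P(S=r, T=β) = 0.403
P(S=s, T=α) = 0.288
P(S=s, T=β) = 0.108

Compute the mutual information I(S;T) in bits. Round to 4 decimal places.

0.1106 bits

Marginals: p(S) = (0.6040, 0.3960), p(T) = (0.4890, 0.5110).
I(S;T) = Σ p(x,y)·log₂[p(x,y)/(p(x)p(y))].
  (r,α): 0.201·log₂(0.6805) = -0.11161
  (r,β): 0.403·log₂(1.3057) = 0.15509
  (s,α): 0.288·log₂(1.4873) = 0.16493
  (s,β): 0.108·log₂(0.5337) = -0.09783
Sum = 0.1106 bits.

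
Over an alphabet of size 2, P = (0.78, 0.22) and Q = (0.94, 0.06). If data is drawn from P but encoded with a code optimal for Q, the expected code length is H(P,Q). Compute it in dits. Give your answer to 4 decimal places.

H(P,Q) = −Σ p·log₁₀ q.
  −0.78·log₁₀(0.94) = 0.02096
  −0.22·log₁₀(0.06) = 0.26881
H(P,Q) = 0.2898 dits.

0.2898 dits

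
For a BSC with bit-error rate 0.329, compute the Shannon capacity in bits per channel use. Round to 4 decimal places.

Binary symmetric channel: C = 1 − h₂(ε) where h₂ is the binary entropy function.
h₂(0.329) = −0.329·log₂0.329 − 0.671·log₂0.671 = 0.9139.
C = 1 − 0.9139 = 0.0861 bits per channel use.

0.0861 bits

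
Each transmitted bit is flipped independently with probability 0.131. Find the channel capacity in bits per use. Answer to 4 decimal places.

0.4398 bits

Binary symmetric channel: C = 1 − h₂(ε) where h₂ is the binary entropy function.
h₂(0.131) = −0.131·log₂0.131 − 0.869·log₂0.869 = 0.5602.
C = 1 − 0.5602 = 0.4398 bits per channel use.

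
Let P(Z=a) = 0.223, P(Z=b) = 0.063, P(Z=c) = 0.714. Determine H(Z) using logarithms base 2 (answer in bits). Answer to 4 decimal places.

H(Z) = −Σ p·log₂ p.
  −(0.223)·log₂(0.223) = 0.48277
  −(0.063)·log₂(0.063) = 0.25128
  −(0.714)·log₂(0.714) = 0.34701
Sum: 0.48277 + 0.25128 + 0.34701 = 1.0811 bits.

1.0811 bits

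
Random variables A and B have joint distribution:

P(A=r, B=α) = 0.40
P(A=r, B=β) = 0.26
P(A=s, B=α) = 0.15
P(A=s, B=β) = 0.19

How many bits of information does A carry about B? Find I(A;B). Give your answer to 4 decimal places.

0.0178 bits

Marginals: p(A) = (0.6600, 0.3400), p(B) = (0.5500, 0.4500).
I(A;B) = Σ p(x,y)·log₂[p(x,y)/(p(x)p(y))].
  (r,α): 0.40·log₂(1.1019) = 0.05601
  (r,β): 0.26·log₂(0.8754) = -0.04991
  (s,α): 0.15·log₂(0.8021) = -0.04771
  (s,β): 0.19·log₂(1.2418) = 0.05937
Sum = 0.0178 bits.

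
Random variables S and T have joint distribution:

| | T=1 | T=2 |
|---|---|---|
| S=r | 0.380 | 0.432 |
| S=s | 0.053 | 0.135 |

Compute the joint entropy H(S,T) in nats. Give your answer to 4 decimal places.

1.1563 nats

H(S,T) = −Σ p(x,y)·ln p(x,y) over all 4 cells.
  cell (r,1): −0.380·ln0.380 = 0.36768
  cell (r,2): −0.432·ln0.432 = 0.36259
  cell (s,1): −0.053·ln0.053 = 0.15569
  cell (s,2): −0.135·ln0.135 = 0.27033
Sum = 1.1563 nats.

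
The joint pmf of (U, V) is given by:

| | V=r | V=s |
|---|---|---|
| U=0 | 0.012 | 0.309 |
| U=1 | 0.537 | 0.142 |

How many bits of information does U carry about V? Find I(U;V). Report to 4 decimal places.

Marginals: p(U) = (0.3210, 0.6790), p(V) = (0.5490, 0.4510).
I(U;V) = Σ p(x,y)·log₂[p(x,y)/(p(x)p(y))].
  (0,r): 0.012·log₂(0.0681) = -0.04652
  (0,s): 0.309·log₂(2.1344) = 0.33799
  (1,r): 0.537·log₂(1.4406) = 0.28280
  (1,s): 0.142·log₂(0.4637) = -0.15744
Sum = 0.4168 bits.

0.4168 bits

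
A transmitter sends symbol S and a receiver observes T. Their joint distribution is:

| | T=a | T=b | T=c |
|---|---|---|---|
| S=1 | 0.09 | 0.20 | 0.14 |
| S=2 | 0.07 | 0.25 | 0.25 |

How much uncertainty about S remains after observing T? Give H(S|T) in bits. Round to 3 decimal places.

Chain rule: H(S|T) = H(S,T) − H(T).
Marginals: p(S) = (0.4300, 0.5700), p(T) = (0.1600, 0.4500, 0.3900).
H(S,T) = 2.4427 bits; H(T) = 1.4712 bits.
H(S|T) = 2.4427 − 1.4712 = 0.971 bits.

0.971 bits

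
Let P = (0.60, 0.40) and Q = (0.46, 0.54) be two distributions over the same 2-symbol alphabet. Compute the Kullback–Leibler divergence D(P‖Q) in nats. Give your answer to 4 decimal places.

0.0394 nats

D(P‖Q) = Σ p·ln(p/q).
  0.60·ln(0.60/0.46) = 0.15942
  0.40·ln(0.40/0.54) = -0.12004
D(P‖Q) = 0.0394 nats.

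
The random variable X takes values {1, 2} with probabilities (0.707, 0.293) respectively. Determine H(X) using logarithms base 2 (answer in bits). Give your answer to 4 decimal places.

H(X) = −Σ p·log₂ p.
  −(0.707)·log₂(0.707) = 0.35365
  −(0.293)·log₂(0.293) = 0.51891
Sum: 0.35365 + 0.51891 = 0.8726 bits.

0.8726 bits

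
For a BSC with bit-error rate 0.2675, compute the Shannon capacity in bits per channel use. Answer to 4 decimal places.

0.1621 bits

Binary symmetric channel: C = 1 − h₂(ε) where h₂ is the binary entropy function.
h₂(0.2675) = −0.2675·log₂0.2675 − 0.7325·log₂0.7325 = 0.8379.
C = 1 − 0.8379 = 0.1621 bits per channel use.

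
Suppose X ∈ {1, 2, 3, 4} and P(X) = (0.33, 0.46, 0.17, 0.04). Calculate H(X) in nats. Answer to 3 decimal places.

1.153 nats

H(X) = −Σ p·ln p.
  −(0.33)·ln(0.33) = 0.3659
  −(0.46)·ln(0.46) = 0.3572
  −(0.17)·ln(0.17) = 0.3012
  −(0.04)·ln(0.04) = 0.1288
Sum: 0.3659 + 0.3572 + 0.3012 + 0.1288 = 1.153 nats.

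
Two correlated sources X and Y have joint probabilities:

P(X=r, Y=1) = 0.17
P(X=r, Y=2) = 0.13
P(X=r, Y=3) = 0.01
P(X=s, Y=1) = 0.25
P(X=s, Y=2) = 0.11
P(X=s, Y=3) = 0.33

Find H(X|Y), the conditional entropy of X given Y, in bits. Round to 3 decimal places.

Chain rule: H(X|Y) = H(X,Y) − H(Y).
Marginals: p(X) = (0.3100, 0.6900), p(Y) = (0.4200, 0.2400, 0.3400).
H(X,Y) = 2.2618 bits; H(Y) = 1.5490 bits.
H(X|Y) = 2.2618 − 1.5490 = 0.713 bits.

0.713 bits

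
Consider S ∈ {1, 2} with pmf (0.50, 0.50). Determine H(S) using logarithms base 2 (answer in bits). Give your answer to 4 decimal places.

H(S) = −Σ p·log₂ p.
  −(0.50)·log₂(0.50) = 0.50000
  −(0.50)·log₂(0.50) = 0.50000
Sum: 0.50000 + 0.50000 = 1.0000 bits.

1.0000 bits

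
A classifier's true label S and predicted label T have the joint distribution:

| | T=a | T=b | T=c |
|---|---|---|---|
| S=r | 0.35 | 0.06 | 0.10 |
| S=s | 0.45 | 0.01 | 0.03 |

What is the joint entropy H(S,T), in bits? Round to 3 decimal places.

1.842 bits

H(S,T) = −Σ p(x,y)·log₂ p(x,y) over all 6 cells.
  cell (r,a): −0.35·log₂0.35 = 0.5301
  cell (r,b): −0.06·log₂0.06 = 0.2435
  cell (r,c): −0.10·log₂0.10 = 0.3322
  cell (s,a): −0.45·log₂0.45 = 0.5184
  cell (s,b): −0.01·log₂0.01 = 0.0664
  cell (s,c): −0.03·log₂0.03 = 0.1518
Sum = 1.842 bits.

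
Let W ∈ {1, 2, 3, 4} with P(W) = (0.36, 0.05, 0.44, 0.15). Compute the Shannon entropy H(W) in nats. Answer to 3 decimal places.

H(W) = −Σ p·ln p.
  −(0.36)·ln(0.36) = 0.3678
  −(0.05)·ln(0.05) = 0.1498
  −(0.44)·ln(0.44) = 0.3612
  −(0.15)·ln(0.15) = 0.2846
Sum: 0.3678 + 0.1498 + 0.3612 + 0.2846 = 1.163 nats.

1.163 nats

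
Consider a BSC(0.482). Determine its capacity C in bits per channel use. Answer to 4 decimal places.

Binary symmetric channel: C = 1 − h₂(ε) where h₂ is the binary entropy function.
h₂(0.482) = −0.482·log₂0.482 − 0.518·log₂0.518 = 0.9991.
C = 1 − 0.9991 = 0.0009 bits per channel use.

0.0009 bits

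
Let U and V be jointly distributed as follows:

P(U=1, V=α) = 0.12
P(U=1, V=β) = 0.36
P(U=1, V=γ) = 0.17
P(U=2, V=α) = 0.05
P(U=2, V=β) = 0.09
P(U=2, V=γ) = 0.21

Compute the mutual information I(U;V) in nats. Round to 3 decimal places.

Marginals: p(U) = (0.6500, 0.3500), p(V) = (0.1700, 0.4500, 0.3800).
I(U;V) = H(U) + H(V) − H(U,V).
H(U) = 0.6474, H(V) = 1.0282, H(U,V) = 1.6177.
I(U;V) = 0.6474 + 1.0282 − 1.6177 = 0.058 nats.

0.058 nats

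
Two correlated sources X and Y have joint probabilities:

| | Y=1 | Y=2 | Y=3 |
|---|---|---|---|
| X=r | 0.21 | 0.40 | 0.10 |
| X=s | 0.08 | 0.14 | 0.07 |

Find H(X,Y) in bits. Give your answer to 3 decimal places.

H(X,Y) = −Σ p(x,y)·log₂ p(x,y) over all 6 cells.
  cell (r,1): −0.21·log₂0.21 = 0.4728
  cell (r,2): −0.40·log₂0.40 = 0.5288
  cell (r,3): −0.10·log₂0.10 = 0.3322
  cell (s,1): −0.08·log₂0.08 = 0.2915
  cell (s,2): −0.14·log₂0.14 = 0.3971
  cell (s,3): −0.07·log₂0.07 = 0.2686
Sum = 2.291 bits.

2.291 bits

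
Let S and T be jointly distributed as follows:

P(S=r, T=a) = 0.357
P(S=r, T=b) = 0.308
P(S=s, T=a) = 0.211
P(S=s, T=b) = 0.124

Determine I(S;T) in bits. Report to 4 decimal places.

0.0057 bits

Marginals: p(S) = (0.6650, 0.3350), p(T) = (0.5680, 0.4320).
I(S;T) = H(S) + H(T) − H(S,T).
H(S) = 0.9200, H(T) = 0.9866, H(S,T) = 1.9009.
I(S;T) = 0.9200 + 0.9866 − 1.9009 = 0.0057 bits.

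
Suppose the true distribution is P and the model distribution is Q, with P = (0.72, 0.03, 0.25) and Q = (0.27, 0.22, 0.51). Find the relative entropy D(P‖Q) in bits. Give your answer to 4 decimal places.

0.6755 bits

D(P‖Q) = Σ p·log₂(p/q).
  0.72·log₂(0.72/0.27) = 1.01883
  0.03·log₂(0.03/0.22) = -0.08623
  0.25·log₂(0.25/0.51) = -0.25714
D(P‖Q) = 0.6755 bits.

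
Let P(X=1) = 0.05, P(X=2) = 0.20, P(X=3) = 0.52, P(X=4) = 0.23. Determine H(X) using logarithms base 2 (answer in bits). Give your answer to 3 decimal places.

H(X) = −Σ p·log₂ p.
  −(0.05)·log₂(0.05) = 0.2161
  −(0.20)·log₂(0.20) = 0.4644
  −(0.52)·log₂(0.52) = 0.4906
  −(0.23)·log₂(0.23) = 0.4877
Sum: 0.2161 + 0.4644 + 0.4906 + 0.4877 = 1.659 bits.

1.659 bits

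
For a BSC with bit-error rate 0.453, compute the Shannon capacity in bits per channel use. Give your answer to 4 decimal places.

0.0064 bits

Binary symmetric channel: C = 1 − h₂(ε) where h₂ is the binary entropy function.
h₂(0.453) = −0.453·log₂0.453 − 0.547·log₂0.547 = 0.9936.
C = 1 − 0.9936 = 0.0064 bits per channel use.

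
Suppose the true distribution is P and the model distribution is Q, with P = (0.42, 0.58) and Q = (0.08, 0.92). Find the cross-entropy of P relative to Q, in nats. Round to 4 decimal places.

1.1092 nats

H(P,Q) = −Σ p·ln q.
  −0.42·ln(0.08) = 1.06081
  −0.58·ln(0.92) = 0.04836
H(P,Q) = 1.1092 nats.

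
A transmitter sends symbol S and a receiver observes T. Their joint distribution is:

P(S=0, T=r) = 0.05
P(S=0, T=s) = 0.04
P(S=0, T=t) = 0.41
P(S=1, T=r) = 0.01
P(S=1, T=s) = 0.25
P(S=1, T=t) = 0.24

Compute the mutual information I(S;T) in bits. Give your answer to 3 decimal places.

Marginals: p(S) = (0.5000, 0.5000), p(T) = (0.0600, 0.2900, 0.6500).
I(S;T) = Σ p(x,y)·log₂[p(x,y)/(p(x)p(y))].
  (0,r): 0.05·log₂(1.6667) = 0.0368
  (0,s): 0.04·log₂(0.2759) = -0.0743
  (0,t): 0.41·log₂(1.2615) = 0.1374
  (1,r): 0.01·log₂(0.3333) = -0.0158
  (1,s): 0.25·log₂(1.7241) = 0.1965
  (1,t): 0.24·log₂(0.7385) = -0.1050
Sum = 0.176 bits.

0.176 bits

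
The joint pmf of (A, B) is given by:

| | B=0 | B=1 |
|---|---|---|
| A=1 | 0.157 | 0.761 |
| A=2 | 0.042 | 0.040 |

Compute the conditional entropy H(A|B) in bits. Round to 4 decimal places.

Marginals: p(A) = (0.9180, 0.0820), p(B) = (0.1990, 0.8010).
H(A|B) = Σ p(B) · H(A|B=·).
  B=0: p=0.1990, H(A|B=0) = 0.7435
  B=1: p=0.8010, H(A|B=1) = 0.2861
Weighted sum = 0.3771 bits.

0.3771 bits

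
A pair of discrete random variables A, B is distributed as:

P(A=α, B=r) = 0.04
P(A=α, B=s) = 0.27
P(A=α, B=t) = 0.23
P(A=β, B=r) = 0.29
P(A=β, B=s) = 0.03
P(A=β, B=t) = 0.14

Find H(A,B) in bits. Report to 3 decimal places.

2.250 bits

H(A,B) = −Σ p(x,y)·log₂ p(x,y) over all 6 cells.
  cell (α,r): −0.04·log₂0.04 = 0.1858
  cell (α,s): −0.27·log₂0.27 = 0.5100
  cell (α,t): −0.23·log₂0.23 = 0.4877
  cell (β,r): −0.29·log₂0.29 = 0.5179
  cell (β,s): −0.03·log₂0.03 = 0.1518
  cell (β,t): −0.14·log₂0.14 = 0.3971
Sum = 2.250 bits.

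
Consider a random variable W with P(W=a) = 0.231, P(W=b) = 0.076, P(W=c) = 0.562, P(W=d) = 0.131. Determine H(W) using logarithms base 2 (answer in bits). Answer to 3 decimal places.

1.622 bits

H(W) = −Σ p·log₂ p.
  −(0.231)·log₂(0.231) = 0.4883
  −(0.076)·log₂(0.076) = 0.2826
  −(0.562)·log₂(0.562) = 0.4672
  −(0.131)·log₂(0.131) = 0.3841
Sum: 0.4883 + 0.2826 + 0.4672 + 0.3841 = 1.622 bits.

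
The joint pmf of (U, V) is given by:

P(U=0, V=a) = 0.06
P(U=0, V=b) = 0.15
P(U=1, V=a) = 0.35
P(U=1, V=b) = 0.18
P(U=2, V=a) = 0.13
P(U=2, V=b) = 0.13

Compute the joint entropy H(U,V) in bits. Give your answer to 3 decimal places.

2.395 bits

H(U,V) = −Σ p(x,y)·log₂ p(x,y) over all 6 cells.
  cell (0,a): −0.06·log₂0.06 = 0.2435
  cell (0,b): −0.15·log₂0.15 = 0.4105
  cell (1,a): −0.35·log₂0.35 = 0.5301
  cell (1,b): −0.18·log₂0.18 = 0.4453
  cell (2,a): −0.13·log₂0.13 = 0.3826
  cell (2,b): −0.13·log₂0.13 = 0.3826
Sum = 2.395 bits.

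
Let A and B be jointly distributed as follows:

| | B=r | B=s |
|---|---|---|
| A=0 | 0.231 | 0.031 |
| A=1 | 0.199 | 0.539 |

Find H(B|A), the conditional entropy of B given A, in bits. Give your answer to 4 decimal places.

Marginals: p(A) = (0.2620, 0.7380), p(B) = (0.4300, 0.5700).
H(B|A) = Σ p(A) · H(B|A=·).
  A=0: p=0.2620, H(B|A=0) = 0.5245
  A=1: p=0.7380, H(B|A=1) = 0.8410
Weighted sum = 0.7581 bits.

0.7581 bits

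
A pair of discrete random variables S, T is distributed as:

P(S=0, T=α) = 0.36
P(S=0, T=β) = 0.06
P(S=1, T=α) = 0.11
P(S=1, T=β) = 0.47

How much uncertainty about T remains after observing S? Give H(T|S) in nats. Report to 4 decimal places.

Chain rule: H(T|S) = H(S,T) − H(S).
Marginals: p(S) = (0.4200, 0.5800), p(T) = (0.4700, 0.5300).
H(S,T) = 1.1343 nats; H(S) = 0.6803 nats.
H(T|S) = 1.1343 − 0.6803 = 0.4540 nats.

0.4540 nats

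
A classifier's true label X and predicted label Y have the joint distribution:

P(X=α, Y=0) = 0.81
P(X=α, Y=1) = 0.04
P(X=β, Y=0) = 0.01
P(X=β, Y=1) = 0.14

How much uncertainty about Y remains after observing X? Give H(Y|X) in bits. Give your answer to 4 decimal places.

Marginals: p(X) = (0.8500, 0.1500), p(Y) = (0.8200, 0.1800).
H(Y|X) = Σ p(X) · H(Y|X=·).
  X=α: p=0.8500, H(Y|X=α) = 0.2738
  X=β: p=0.1500, H(Y|X=β) = 0.3534
Weighted sum = 0.2857 bits.

0.2857 bits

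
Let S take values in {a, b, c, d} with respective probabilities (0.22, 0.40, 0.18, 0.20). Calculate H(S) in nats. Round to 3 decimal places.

1.330 nats

H(S) = −Σ p·ln p.
  −(0.22)·ln(0.22) = 0.3331
  −(0.40)·ln(0.40) = 0.3665
  −(0.18)·ln(0.18) = 0.3087
  −(0.20)·ln(0.20) = 0.3219
Sum: 0.3331 + 0.3665 + 0.3087 + 0.3219 = 1.330 nats.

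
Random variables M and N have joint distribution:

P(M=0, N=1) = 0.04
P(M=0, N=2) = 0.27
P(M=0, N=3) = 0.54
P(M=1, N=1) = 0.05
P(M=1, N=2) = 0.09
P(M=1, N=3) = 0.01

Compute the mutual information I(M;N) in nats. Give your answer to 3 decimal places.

0.108 nats

Marginals: p(M) = (0.8500, 0.1500), p(N) = (0.0900, 0.3600, 0.5500).
I(M;N) = H(M) + H(N) − H(M,N).
H(M) = 0.4227, H(N) = 0.9133, H(M,N) = 1.2276.
I(M;N) = 0.4227 + 0.9133 − 1.2276 = 0.108 nats.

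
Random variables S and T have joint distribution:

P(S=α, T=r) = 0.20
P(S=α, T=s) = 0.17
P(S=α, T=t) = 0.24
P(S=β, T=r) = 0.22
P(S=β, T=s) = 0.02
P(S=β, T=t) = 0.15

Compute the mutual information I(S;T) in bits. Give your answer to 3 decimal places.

0.078 bits

Marginals: p(S) = (0.6100, 0.3900), p(T) = (0.4200, 0.1900, 0.3900).
I(S;T) = Σ p(x,y)·log₂[p(x,y)/(p(x)p(y))].
  (α,r): 0.20·log₂(0.7806) = -0.0715
  (α,s): 0.17·log₂(1.4668) = 0.0940
  (α,t): 0.24·log₂(1.0088) = 0.0030
  (β,r): 0.22·log₂(1.3431) = 0.0936
  (β,s): 0.02·log₂(0.2699) = -0.0378
  (β,t): 0.15·log₂(0.9862) = -0.0030
Sum = 0.078 bits.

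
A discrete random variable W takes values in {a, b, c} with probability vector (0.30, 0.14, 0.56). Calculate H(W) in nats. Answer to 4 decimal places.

0.9611 nats

H(W) = −Σ p·ln p.
  −(0.30)·ln(0.30) = 0.36119
  −(0.14)·ln(0.14) = 0.27526
  −(0.56)·ln(0.56) = 0.32470
Sum: 0.36119 + 0.27526 + 0.32470 = 0.9611 nats.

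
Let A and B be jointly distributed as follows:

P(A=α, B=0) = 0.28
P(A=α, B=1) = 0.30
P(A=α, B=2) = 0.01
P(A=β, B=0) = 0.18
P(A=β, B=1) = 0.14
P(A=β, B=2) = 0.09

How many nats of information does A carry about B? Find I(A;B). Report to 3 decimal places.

Marginals: p(A) = (0.5900, 0.4100), p(B) = (0.4600, 0.4400, 0.1000).
I(A;B) = H(A) + H(B) − H(A,B).
H(A) = 0.6769, H(B) = 0.9487, H(A,B) = 1.5643.
I(A;B) = 0.6769 + 0.9487 − 1.5643 = 0.061 nats.

0.061 nats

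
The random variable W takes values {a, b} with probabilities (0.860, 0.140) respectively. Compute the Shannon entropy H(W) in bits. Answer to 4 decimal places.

H(W) = −Σ p·log₂ p.
  −(0.860)·log₂(0.860) = 0.18713
  −(0.140)·log₂(0.140) = 0.39711
Sum: 0.18713 + 0.39711 = 0.5842 bits.

0.5842 bits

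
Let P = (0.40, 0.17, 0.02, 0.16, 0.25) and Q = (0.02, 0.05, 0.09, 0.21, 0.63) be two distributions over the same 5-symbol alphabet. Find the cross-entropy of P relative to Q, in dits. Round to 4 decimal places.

H(P,Q) = −Σ p·log₁₀ q.
  −0.40·log₁₀(0.02) = 0.67959
  −0.17·log₁₀(0.05) = 0.22118
  −0.02·log₁₀(0.09) = 0.02092
  −0.16·log₁₀(0.21) = 0.10844
  −0.25·log₁₀(0.63) = 0.05016
H(P,Q) = 1.0803 dits.

1.0803 dits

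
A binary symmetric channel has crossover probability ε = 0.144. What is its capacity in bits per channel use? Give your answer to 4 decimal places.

0.4054 bits

Binary symmetric channel: C = 1 − h₂(ε) where h₂ is the binary entropy function.
h₂(0.144) = −0.144·log₂0.144 − 0.856·log₂0.856 = 0.5946.
C = 1 − 0.5946 = 0.4054 bits per channel use.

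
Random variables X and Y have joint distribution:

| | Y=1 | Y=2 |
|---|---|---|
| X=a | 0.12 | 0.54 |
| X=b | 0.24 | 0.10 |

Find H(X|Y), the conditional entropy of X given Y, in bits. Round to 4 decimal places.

0.7308 bits

Marginals: p(X) = (0.6600, 0.3400), p(Y) = (0.3600, 0.6400).
H(X|Y) = Σ p(Y) · H(X|Y=·).
  Y=1: p=0.3600, H(X|Y=1) = 0.9183
  Y=2: p=0.6400, H(X|Y=2) = 0.6253
Weighted sum = 0.7308 bits.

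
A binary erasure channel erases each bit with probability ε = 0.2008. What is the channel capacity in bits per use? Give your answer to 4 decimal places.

Binary erasure channel: capacity C = 1 − ε.
C = 1 − 0.2008 = 0.7992 bits per channel use.

0.7992 bits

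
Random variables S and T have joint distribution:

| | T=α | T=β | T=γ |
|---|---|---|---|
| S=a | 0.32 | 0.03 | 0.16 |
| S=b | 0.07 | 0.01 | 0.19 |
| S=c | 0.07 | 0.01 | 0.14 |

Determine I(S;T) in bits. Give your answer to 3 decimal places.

0.099 bits

Marginals: p(S) = (0.5100, 0.2700, 0.2200), p(T) = (0.4600, 0.0500, 0.4900).
I(S;T) = H(S) + H(T) − H(S,T).
H(S) = 1.4860, H(T) = 1.2357, H(S,T) = 2.6231.
I(S;T) = 1.4860 + 1.2357 − 2.6231 = 0.099 bits.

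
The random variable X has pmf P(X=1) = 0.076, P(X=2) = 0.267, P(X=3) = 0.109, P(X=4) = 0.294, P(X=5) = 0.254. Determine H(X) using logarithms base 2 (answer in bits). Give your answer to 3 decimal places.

H(X) = −Σ p·log₂ p.
  −(0.076)·log₂(0.076) = 0.2826
  −(0.267)·log₂(0.267) = 0.5087
  −(0.109)·log₂(0.109) = 0.3485
  −(0.294)·log₂(0.294) = 0.5192
  −(0.254)·log₂(0.254) = 0.5022
Sum: 0.2826 + 0.5087 + 0.3485 + 0.5192 + 0.5022 = 2.161 bits.

2.161 bits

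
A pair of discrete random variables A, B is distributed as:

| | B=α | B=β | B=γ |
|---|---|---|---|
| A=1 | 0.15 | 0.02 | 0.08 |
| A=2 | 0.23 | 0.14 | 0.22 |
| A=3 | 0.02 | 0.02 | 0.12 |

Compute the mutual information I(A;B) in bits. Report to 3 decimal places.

0.099 bits

Marginals: p(A) = (0.2500, 0.5900, 0.1600), p(B) = (0.4000, 0.1800, 0.4200).
I(A;B) = H(A) + H(B) − H(A,B).
H(A) = 1.3721, H(B) = 1.4997, H(A,B) = 2.7731.
I(A;B) = 1.3721 + 1.4997 − 2.7731 = 0.099 bits.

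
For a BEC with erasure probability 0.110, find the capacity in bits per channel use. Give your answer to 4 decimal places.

Binary erasure channel: capacity C = 1 − ε.
C = 1 − 0.110 = 0.8900 bits per channel use.

0.8900 bits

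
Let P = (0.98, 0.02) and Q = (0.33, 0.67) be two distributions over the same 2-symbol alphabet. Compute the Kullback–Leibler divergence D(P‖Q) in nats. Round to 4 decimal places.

D(P‖Q) = Σ p·ln(p/q).
  0.98·ln(0.98/0.33) = 1.06669
  0.02·ln(0.02/0.67) = -0.07023
D(P‖Q) = 0.9965 nats.

0.9965 nats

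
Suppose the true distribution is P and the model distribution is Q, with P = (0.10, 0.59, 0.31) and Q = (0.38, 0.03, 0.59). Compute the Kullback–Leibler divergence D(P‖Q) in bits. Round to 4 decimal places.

D(P‖Q) = Σ p·log₂(p/q).
  0.10·log₂(0.10/0.38) = -0.19260
  0.59·log₂(0.59/0.03) = 2.53563
  0.31·log₂(0.31/0.59) = -0.28782
D(P‖Q) = 2.0552 bits.

2.0552 bits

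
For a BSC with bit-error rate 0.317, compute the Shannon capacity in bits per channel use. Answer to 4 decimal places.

0.0989 bits

Binary symmetric channel: C = 1 − h₂(ε) where h₂ is the binary entropy function.
h₂(0.317) = −0.317·log₂0.317 − 0.683·log₂0.683 = 0.9011.
C = 1 − 0.9011 = 0.0989 bits per channel use.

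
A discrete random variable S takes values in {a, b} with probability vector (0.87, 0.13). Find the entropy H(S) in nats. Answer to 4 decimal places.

H(S) = −Σ p·ln p.
  −(0.87)·ln(0.87) = 0.12116
  −(0.13)·ln(0.13) = 0.26523
Sum: 0.12116 + 0.26523 = 0.3864 nats.

0.3864 nats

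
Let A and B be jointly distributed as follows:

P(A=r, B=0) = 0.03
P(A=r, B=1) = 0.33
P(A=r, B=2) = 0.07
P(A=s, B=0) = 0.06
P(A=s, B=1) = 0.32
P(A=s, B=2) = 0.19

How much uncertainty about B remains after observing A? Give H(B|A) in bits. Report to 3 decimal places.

Marginals: p(A) = (0.4300, 0.5700), p(B) = (0.0900, 0.6500, 0.2600).
H(B|A) = Σ p(A) · H(B|A=·).
  A=r: p=0.4300, H(B|A=r) = 0.9874
  A=s: p=0.5700, H(B|A=s) = 1.3378
Weighted sum = 1.187 bits.

1.187 bits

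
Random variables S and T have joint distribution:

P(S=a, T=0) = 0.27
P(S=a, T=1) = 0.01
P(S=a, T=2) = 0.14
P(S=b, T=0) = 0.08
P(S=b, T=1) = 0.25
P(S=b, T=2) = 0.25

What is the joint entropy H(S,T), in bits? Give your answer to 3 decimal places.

H(S,T) = −Σ p(x,y)·log₂ p(x,y) over all 6 cells.
  cell (a,0): −0.27·log₂0.27 = 0.5100
  cell (a,1): −0.01·log₂0.01 = 0.0664
  cell (a,2): −0.14·log₂0.14 = 0.3971
  cell (b,0): −0.08·log₂0.08 = 0.2915
  cell (b,1): −0.25·log₂0.25 = 0.5000
  cell (b,2): −0.25·log₂0.25 = 0.5000
Sum = 2.265 bits.

2.265 bits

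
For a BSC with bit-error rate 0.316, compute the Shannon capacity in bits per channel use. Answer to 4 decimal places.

Binary symmetric channel: C = 1 − h₂(ε) where h₂ is the binary entropy function.
h₂(0.316) = −0.316·log₂0.316 − 0.684·log₂0.684 = 0.9000.
C = 1 − 0.9000 = 0.1000 bits per channel use.

0.1000 bits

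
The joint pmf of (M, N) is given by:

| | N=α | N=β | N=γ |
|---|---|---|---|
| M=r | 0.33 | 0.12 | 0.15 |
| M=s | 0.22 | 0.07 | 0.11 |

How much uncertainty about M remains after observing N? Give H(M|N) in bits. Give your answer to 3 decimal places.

Chain rule: H(M|N) = H(M,N) − H(N).
Marginals: p(M) = (0.6000, 0.4000), p(N) = (0.5500, 0.1900, 0.2600).
H(M,N) = 2.4048 bits; H(N) = 1.4349 bits.
H(M|N) = 2.4048 − 1.4349 = 0.970 bits.

0.970 bits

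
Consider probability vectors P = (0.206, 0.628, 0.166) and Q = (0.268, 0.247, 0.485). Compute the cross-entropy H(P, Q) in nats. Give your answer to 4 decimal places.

1.2695 nats

H(P,Q) = −Σ p·ln q.
  −0.206·ln(0.268) = 0.27125
  −0.628·ln(0.247) = 0.87817
  −0.166·ln(0.485) = 0.12012
H(P,Q) = 1.2695 nats.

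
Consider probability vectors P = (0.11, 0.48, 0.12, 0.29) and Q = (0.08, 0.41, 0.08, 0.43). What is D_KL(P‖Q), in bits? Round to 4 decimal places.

D(P‖Q) = Σ p·log₂(p/q).
  0.11·log₂(0.11/0.08) = 0.05054
  0.48·log₂(0.48/0.41) = 0.10916
  0.12·log₂(0.12/0.08) = 0.07020
  0.29·log₂(0.29/0.43) = -0.16480
D(P‖Q) = 0.0651 bits.

0.0651 bits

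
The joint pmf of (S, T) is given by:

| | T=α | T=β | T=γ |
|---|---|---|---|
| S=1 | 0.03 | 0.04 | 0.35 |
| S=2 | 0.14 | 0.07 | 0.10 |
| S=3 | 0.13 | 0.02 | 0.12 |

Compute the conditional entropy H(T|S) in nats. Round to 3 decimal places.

0.810 nats

Marginals: p(S) = (0.4200, 0.3100, 0.2700), p(T) = (0.3000, 0.1300, 0.5700).
H(T|S) = Σ p(S) · H(T|S=·).
  S=1: p=0.4200, H(T|S=1) = 0.5644
  S=2: p=0.3100, H(T|S=2) = 1.0600
  S=3: p=0.2700, H(T|S=3) = 0.9051
Weighted sum = 0.810 nats.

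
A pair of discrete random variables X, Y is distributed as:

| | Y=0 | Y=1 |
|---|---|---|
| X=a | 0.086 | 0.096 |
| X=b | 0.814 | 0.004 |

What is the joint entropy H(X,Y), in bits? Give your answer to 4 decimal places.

H(X,Y) = −Σ p(x,y)·log₂ p(x,y) over all 4 cells.
  cell (a,0): −0.086·log₂0.086 = 0.30440
  cell (a,1): −0.096·log₂0.096 = 0.32456
  cell (b,0): −0.814·log₂0.814 = 0.24168
  cell (b,1): −0.004·log₂0.004 = 0.03186
Sum = 0.9025 bits.

0.9025 bits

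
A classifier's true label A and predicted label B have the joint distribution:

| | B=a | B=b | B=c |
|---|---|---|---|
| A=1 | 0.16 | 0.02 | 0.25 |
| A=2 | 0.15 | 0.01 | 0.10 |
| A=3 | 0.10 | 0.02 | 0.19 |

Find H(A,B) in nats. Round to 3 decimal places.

H(A,B) = −Σ p(x,y)·ln p(x,y) over all 9 cells.
  cell (1,a): −0.16·ln0.16 = 0.2932
  cell (1,b): −0.02·ln0.02 = 0.0782
  cell (1,c): −0.25·ln0.25 = 0.3466
  cell (2,a): −0.15·ln0.15 = 0.2846
  cell (2,b): −0.01·ln0.01 = 0.0461
  cell (2,c): −0.10·ln0.10 = 0.2303
  cell (3,a): −0.10·ln0.10 = 0.2303
  cell (3,b): −0.02·ln0.02 = 0.0782
  cell (3,c): −0.19·ln0.19 = 0.3155
Sum = 1.903 nats.

1.903 nats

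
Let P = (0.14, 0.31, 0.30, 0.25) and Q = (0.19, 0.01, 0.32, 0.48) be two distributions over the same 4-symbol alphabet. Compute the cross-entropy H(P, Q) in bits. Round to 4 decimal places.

3.1529 bits

H(P,Q) = −Σ p·log₂ q.
  −0.14·log₂(0.19) = 0.33543
  −0.31·log₂(0.01) = 2.05960
  −0.30·log₂(0.32) = 0.49316
  −0.25·log₂(0.48) = 0.26472
H(P,Q) = 3.1529 bits.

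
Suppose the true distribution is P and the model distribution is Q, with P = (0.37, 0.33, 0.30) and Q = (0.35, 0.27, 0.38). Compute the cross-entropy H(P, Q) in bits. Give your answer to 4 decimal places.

1.6025 bits

H(P,Q) = −Σ p·log₂ q.
  −0.37·log₂(0.35) = 0.56039
  −0.33·log₂(0.27) = 0.62336
  −0.30·log₂(0.38) = 0.41878
H(P,Q) = 1.6025 bits.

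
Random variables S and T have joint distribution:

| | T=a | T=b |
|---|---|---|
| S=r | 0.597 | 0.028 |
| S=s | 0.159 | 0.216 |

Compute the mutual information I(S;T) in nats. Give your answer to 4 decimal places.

Marginals: p(S) = (0.6250, 0.3750), p(T) = (0.7560, 0.2440).
I(S;T) = Σ p(x,y)·ln[p(x,y)/(p(x)p(y))].
  (r,a): 0.597·ln(1.2635) = 0.13963
  (r,b): 0.028·ln(0.1836) = -0.04746
  (s,a): 0.159·ln(0.5608) = -0.09195
  (s,b): 0.216·ln(2.3607) = 0.18553
Sum = 0.1857 nats.

0.1857 nats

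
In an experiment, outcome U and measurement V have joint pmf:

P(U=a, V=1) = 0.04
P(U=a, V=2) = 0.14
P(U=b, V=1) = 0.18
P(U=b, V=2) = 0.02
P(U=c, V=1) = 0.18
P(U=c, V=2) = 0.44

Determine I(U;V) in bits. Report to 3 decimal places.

0.201 bits

Marginals: p(U) = (0.1800, 0.2000, 0.6200), p(V) = (0.4000, 0.6000).
I(U;V) = Σ p(x,y)·log₂[p(x,y)/(p(x)p(y))].
  (a,1): 0.04·log₂(0.5556) = -0.0339
  (a,2): 0.14·log₂(1.2963) = 0.0524
  (b,1): 0.18·log₂(2.2500) = 0.2106
  (b,2): 0.02·log₂(0.1667) = -0.0517
  (c,1): 0.18·log₂(0.7258) = -0.0832
  (c,2): 0.44·log₂(1.1828) = 0.1066
Sum = 0.201 bits.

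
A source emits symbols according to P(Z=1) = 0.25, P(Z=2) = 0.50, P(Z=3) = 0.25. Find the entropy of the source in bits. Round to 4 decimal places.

1.5000 bits

H(Z) = −Σ p·log₂ p.
  −(0.25)·log₂(0.25) = 0.50000
  −(0.50)·log₂(0.50) = 0.50000
  −(0.25)·log₂(0.25) = 0.50000
Sum: 0.50000 + 0.50000 + 0.50000 = 1.5000 bits.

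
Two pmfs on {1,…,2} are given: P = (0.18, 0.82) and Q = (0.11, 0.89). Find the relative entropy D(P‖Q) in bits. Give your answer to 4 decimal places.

0.0310 bits

D(P‖Q) = Σ p·log₂(p/q).
  0.18·log₂(0.18/0.11) = 0.12789
  0.82·log₂(0.82/0.89) = -0.09691
D(P‖Q) = 0.0310 bits.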